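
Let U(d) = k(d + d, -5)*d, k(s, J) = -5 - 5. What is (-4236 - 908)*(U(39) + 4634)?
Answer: -21831136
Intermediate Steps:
k(s, J) = -10
U(d) = -10*d
(-4236 - 908)*(U(39) + 4634) = (-4236 - 908)*(-10*39 + 4634) = -5144*(-390 + 4634) = -5144*4244 = -21831136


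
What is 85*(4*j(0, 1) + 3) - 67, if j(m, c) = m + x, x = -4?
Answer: -1172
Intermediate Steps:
j(m, c) = -4 + m (j(m, c) = m - 4 = -4 + m)
85*(4*j(0, 1) + 3) - 67 = 85*(4*(-4 + 0) + 3) - 67 = 85*(4*(-4) + 3) - 67 = 85*(-16 + 3) - 67 = 85*(-13) - 67 = -1105 - 67 = -1172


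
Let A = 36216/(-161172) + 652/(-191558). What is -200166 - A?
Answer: -85831600015602/428802583 ≈ -2.0017e+5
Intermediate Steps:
A = -97813176/428802583 (A = 36216*(-1/161172) + 652*(-1/191558) = -1006/4477 - 326/95779 = -97813176/428802583 ≈ -0.22811)
-200166 - A = -200166 - 1*(-97813176/428802583) = -200166 + 97813176/428802583 = -85831600015602/428802583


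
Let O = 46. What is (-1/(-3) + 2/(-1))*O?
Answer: -230/3 ≈ -76.667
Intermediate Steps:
(-1/(-3) + 2/(-1))*O = (-1/(-3) + 2/(-1))*46 = (-1*(-1/3) + 2*(-1))*46 = (1/3 - 2)*46 = -5/3*46 = -230/3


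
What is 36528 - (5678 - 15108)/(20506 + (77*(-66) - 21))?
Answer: 562650214/15403 ≈ 36529.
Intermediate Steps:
36528 - (5678 - 15108)/(20506 + (77*(-66) - 21)) = 36528 - (-9430)/(20506 + (-5082 - 21)) = 36528 - (-9430)/(20506 - 5103) = 36528 - (-9430)/15403 = 36528 - 1*(-9430/15403) = 36528 + 9430/15403 = 562650214/15403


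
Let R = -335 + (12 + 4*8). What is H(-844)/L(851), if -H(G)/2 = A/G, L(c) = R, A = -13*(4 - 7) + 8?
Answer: -47/122802 ≈ -0.00038273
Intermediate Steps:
R = -291 (R = -335 + (12 + 32) = -335 + 44 = -291)
A = 47 (A = -13*(-3) + 8 = 39 + 8 = 47)
L(c) = -291
H(G) = -94/G
H(-844)/L(851) = -94/(-844)/(-291) = -94*(-1/844)*(-1/291) = (47/422)*(-1/291) = -47/122802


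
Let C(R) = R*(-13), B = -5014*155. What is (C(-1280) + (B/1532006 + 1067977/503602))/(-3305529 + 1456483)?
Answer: -6419679477694601/713289173537863076 ≈ -0.0090001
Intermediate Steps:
B = -777170
C(R) = -13*R
(C(-1280) + (B/1532006 + 1067977/503602))/(-3305529 + 1456483) = (-13*(-1280) + (-777170/1532006 + 1067977/503602))/(-3305529 + 1456483) = (16640 + (-777170*1/1532006 + 1067977*(1/503602)))/(-1849046) = (16640 + (-388585/766003 + 1067977/503602))*(-1/1849046) = (16640 + 622381402761/385760642806)*(-1/1849046) = (6419679477694601/385760642806)*(-1/1849046) = -6419679477694601/713289173537863076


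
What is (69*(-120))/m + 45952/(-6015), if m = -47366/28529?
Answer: 709343729684/142453245 ≈ 4979.5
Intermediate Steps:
m = -47366/28529 (m = -47366*1/28529 = -47366/28529 ≈ -1.6603)
(69*(-120))/m + 45952/(-6015) = (69*(-120))/(-47366/28529) + 45952/(-6015) = -8280*(-28529/47366) + 45952*(-1/6015) = 118110060/23683 - 45952/6015 = 709343729684/142453245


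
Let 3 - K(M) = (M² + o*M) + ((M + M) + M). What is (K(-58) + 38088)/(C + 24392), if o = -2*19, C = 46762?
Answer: 3633/7906 ≈ 0.45952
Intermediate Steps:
o = -38
K(M) = 3 - M² + 35*M (K(M) = 3 - ((M² - 38*M) + ((M + M) + M)) = 3 - ((M² - 38*M) + (2*M + M)) = 3 - ((M² - 38*M) + 3*M) = 3 - (M² - 35*M) = 3 + (-M² + 35*M) = 3 - M² + 35*M)
(K(-58) + 38088)/(C + 24392) = ((3 - 1*(-58)² + 35*(-58)) + 38088)/(46762 + 24392) = ((3 - 1*3364 - 2030) + 38088)/71154 = ((3 - 3364 - 2030) + 38088)*(1/71154) = (-5391 + 38088)*(1/71154) = 32697*(1/71154) = 3633/7906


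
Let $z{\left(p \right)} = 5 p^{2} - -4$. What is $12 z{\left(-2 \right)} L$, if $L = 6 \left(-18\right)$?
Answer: $-31104$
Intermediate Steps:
$L = -108$
$z{\left(p \right)} = 4 + 5 p^{2}$ ($z{\left(p \right)} = 5 p^{2} + 4 = 4 + 5 p^{2}$)
$12 z{\left(-2 \right)} L = 12 \left(4 + 5 \left(-2\right)^{2}\right) \left(-108\right) = 12 \left(4 + 5 \cdot 4\right) \left(-108\right) = 12 \left(4 + 20\right) \left(-108\right) = 12 \cdot 24 \left(-108\right) = 288 \left(-108\right) = -31104$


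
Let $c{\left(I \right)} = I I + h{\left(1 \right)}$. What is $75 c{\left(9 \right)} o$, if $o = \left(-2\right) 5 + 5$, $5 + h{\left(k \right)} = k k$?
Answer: $-28875$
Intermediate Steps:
$h{\left(k \right)} = -5 + k^{2}$ ($h{\left(k \right)} = -5 + k k = -5 + k^{2}$)
$o = -5$ ($o = -10 + 5 = -5$)
$c{\left(I \right)} = -4 + I^{2}$ ($c{\left(I \right)} = I I - \left(5 - 1^{2}\right) = I^{2} + \left(-5 + 1\right) = I^{2} - 4 = -4 + I^{2}$)
$75 c{\left(9 \right)} o = 75 \left(-4 + 9^{2}\right) \left(-5\right) = 75 \left(-4 + 81\right) \left(-5\right) = 75 \cdot 77 \left(-5\right) = 5775 \left(-5\right) = -28875$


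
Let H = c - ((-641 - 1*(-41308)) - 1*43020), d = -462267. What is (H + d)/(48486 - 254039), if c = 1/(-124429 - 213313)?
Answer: 155332274189/69423881326 ≈ 2.2374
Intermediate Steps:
c = -1/337742 (c = 1/(-337742) = -1/337742 ≈ -2.9608e-6)
H = 794706925/337742 (H = -1/337742 - ((-641 - 1*(-41308)) - 1*43020) = -1/337742 - ((-641 + 41308) - 43020) = -1/337742 - (40667 - 43020) = -1/337742 - 1*(-2353) = -1/337742 + 2353 = 794706925/337742 ≈ 2353.0)
(H + d)/(48486 - 254039) = (794706925/337742 - 462267)/(48486 - 254039) = -155332274189/337742/(-205553) = -155332274189/337742*(-1/205553) = 155332274189/69423881326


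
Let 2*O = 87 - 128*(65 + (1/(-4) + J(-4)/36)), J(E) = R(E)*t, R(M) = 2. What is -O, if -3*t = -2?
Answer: 221555/54 ≈ 4102.9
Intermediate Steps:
t = ⅔ (t = -⅓*(-2) = ⅔ ≈ 0.66667)
J(E) = 4/3 (J(E) = 2*(⅔) = 4/3)
O = -221555/54 (O = (87 - 128*(65 + (1/(-4) + (4/3)/36)))/2 = (87 - 128*(65 + (1*(-¼) + (4/3)*(1/36))))/2 = (87 - 128*(65 + (-¼ + 1/27)))/2 = (87 - 128*(65 - 23/108))/2 = (87 - 128*6997/108)/2 = (87 - 223904/27)/2 = (½)*(-221555/27) = -221555/54 ≈ -4102.9)
-O = -1*(-221555/54) = 221555/54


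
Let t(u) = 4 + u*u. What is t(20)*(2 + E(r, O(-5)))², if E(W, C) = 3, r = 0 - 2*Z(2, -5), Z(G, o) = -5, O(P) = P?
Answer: 10100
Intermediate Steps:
t(u) = 4 + u²
r = 10 (r = 0 - 2*(-5) = 0 + 10 = 10)
t(20)*(2 + E(r, O(-5)))² = (4 + 20²)*(2 + 3)² = (4 + 400)*5² = 404*25 = 10100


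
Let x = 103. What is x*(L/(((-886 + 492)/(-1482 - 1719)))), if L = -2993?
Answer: -986801079/394 ≈ -2.5046e+6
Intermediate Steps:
x*(L/(((-886 + 492)/(-1482 - 1719)))) = 103*(-2993*(-1482 - 1719)/(-886 + 492)) = 103*(-2993/((-394/(-3201)))) = 103*(-2993/((-394*(-1/3201)))) = 103*(-2993/394/3201) = 103*(-2993*3201/394) = 103*(-9580593/394) = -986801079/394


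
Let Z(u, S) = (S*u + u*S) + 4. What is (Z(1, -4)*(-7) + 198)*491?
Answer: 110966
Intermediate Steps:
Z(u, S) = 4 + 2*S*u (Z(u, S) = (S*u + S*u) + 4 = 2*S*u + 4 = 4 + 2*S*u)
(Z(1, -4)*(-7) + 198)*491 = ((4 + 2*(-4)*1)*(-7) + 198)*491 = ((4 - 8)*(-7) + 198)*491 = (-4*(-7) + 198)*491 = (28 + 198)*491 = 226*491 = 110966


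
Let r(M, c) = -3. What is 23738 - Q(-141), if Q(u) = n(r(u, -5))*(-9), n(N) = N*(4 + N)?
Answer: 23711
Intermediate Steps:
Q(u) = 27 (Q(u) = -3*(4 - 3)*(-9) = -3*1*(-9) = -3*(-9) = 27)
23738 - Q(-141) = 23738 - 1*27 = 23738 - 27 = 23711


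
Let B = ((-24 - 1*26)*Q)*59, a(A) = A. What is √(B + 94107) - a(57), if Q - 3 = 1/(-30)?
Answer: -57 + √768198/3 ≈ 235.16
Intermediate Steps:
Q = 89/30 (Q = 3 + 1/(-30) = 3 - 1/30 = 89/30 ≈ 2.9667)
B = -26255/3 (B = ((-24 - 1*26)*(89/30))*59 = ((-24 - 26)*(89/30))*59 = -50*89/30*59 = -445/3*59 = -26255/3 ≈ -8751.7)
√(B + 94107) - a(57) = √(-26255/3 + 94107) - 1*57 = √(256066/3) - 57 = √768198/3 - 57 = -57 + √768198/3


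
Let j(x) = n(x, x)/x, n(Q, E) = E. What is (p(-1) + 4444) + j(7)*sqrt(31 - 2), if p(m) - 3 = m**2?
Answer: 4448 + sqrt(29) ≈ 4453.4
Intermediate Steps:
p(m) = 3 + m**2
j(x) = 1 (j(x) = x/x = 1)
(p(-1) + 4444) + j(7)*sqrt(31 - 2) = ((3 + (-1)**2) + 4444) + 1*sqrt(31 - 2) = ((3 + 1) + 4444) + 1*sqrt(29) = (4 + 4444) + sqrt(29) = 4448 + sqrt(29)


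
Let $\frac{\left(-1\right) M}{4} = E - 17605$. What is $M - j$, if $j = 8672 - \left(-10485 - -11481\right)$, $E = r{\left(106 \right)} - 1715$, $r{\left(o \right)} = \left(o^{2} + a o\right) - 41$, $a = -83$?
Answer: $60016$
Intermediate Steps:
$r{\left(o \right)} = -41 + o^{2} - 83 o$ ($r{\left(o \right)} = \left(o^{2} - 83 o\right) - 41 = -41 + o^{2} - 83 o$)
$E = 682$ ($E = \left(-41 + 106^{2} - 8798\right) - 1715 = \left(-41 + 11236 - 8798\right) - 1715 = 2397 - 1715 = 682$)
$M = 67692$ ($M = - 4 \left(682 - 17605\right) = \left(-4\right) \left(-16923\right) = 67692$)
$j = 7676$ ($j = 8672 - \left(-10485 + 11481\right) = 8672 - 996 = 7676$)
$M - j = 67692 - 7676 = 60016$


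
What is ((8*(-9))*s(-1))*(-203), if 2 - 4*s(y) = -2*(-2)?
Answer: -7308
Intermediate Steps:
s(y) = -½ (s(y) = ½ - (-1)*(-2)/2 = ½ - ¼*4 = ½ - 1 = -½)
((8*(-9))*s(-1))*(-203) = ((8*(-9))*(-½))*(-203) = -72*(-½)*(-203) = 36*(-203) = -7308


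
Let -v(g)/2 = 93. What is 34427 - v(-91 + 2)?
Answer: 34613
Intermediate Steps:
v(g) = -186 (v(g) = -2*93 = -186)
34427 - v(-91 + 2) = 34427 - 1*(-186) = 34427 + 186 = 34613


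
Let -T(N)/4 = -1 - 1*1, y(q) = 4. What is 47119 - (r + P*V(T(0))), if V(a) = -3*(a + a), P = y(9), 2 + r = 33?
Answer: 47280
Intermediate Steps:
r = 31 (r = -2 + 33 = 31)
T(N) = 8 (T(N) = -4*(-1 - 1*1) = -4*(-1 - 1) = -4*(-2) = 8)
P = 4
V(a) = -6*a
47119 - (r + P*V(T(0))) = 47119 - (31 + 4*(-6*8)) = 47119 - (31 + 4*(-48)) = 47119 - (31 - 192) = 47119 - 1*(-161) = 47119 + 161 = 47280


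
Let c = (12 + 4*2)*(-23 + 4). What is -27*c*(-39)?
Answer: -400140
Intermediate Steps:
c = -380 (c = (12 + 8)*(-19) = 20*(-19) = -380)
-27*c*(-39) = -27*(-380)*(-39) = 10260*(-39) = -400140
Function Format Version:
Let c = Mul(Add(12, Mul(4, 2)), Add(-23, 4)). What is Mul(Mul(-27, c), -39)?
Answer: -400140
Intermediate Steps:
c = -380 (c = Mul(Add(12, 8), -19) = Mul(20, -19) = -380)
Mul(Mul(-27, c), -39) = Mul(Mul(-27, -380), -39) = Mul(10260, -39) = -400140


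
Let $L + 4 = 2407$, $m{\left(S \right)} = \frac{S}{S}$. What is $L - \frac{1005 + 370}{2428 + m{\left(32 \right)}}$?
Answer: $\frac{5835512}{2429} \approx 2402.4$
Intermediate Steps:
$m{\left(S \right)} = 1$
$L = 2403$ ($L = -4 + 2407 = 2403$)
$L - \frac{1005 + 370}{2428 + m{\left(32 \right)}} = 2403 - \frac{1005 + 370}{2428 + 1} = 2403 - \frac{1375}{2429} = \frac{5835512}{2429}$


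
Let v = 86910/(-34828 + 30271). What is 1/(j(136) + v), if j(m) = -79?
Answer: -1519/148971 ≈ -0.010197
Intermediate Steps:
v = -28970/1519 (v = 86910/(-4557) = 86910*(-1/4557) = -28970/1519 ≈ -19.072)
1/(j(136) + v) = 1/(-79 - 28970/1519) = 1/(-148971/1519) = -1519/148971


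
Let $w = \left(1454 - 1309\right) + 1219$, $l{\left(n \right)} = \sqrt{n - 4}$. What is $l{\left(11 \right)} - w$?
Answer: $-1364 + \sqrt{7} \approx -1361.4$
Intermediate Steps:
$l{\left(n \right)} = \sqrt{-4 + n}$
$w = 1364$ ($w = 145 + 1219 = 1364$)
$l{\left(11 \right)} - w = \sqrt{-4 + 11} - 1364 = \sqrt{7} - 1364 = -1364 + \sqrt{7}$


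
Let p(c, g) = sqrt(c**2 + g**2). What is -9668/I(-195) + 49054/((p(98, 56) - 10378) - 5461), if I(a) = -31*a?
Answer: -7122087217678/1516455839145 - 686756*sqrt(65)/250861181 ≈ -4.7186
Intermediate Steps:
-9668/I(-195) + 49054/((p(98, 56) - 10378) - 5461) = -9668/((-31*(-195))) + 49054/((sqrt(98**2 + 56**2) - 10378) - 5461) = -9668/6045 + 49054/((sqrt(9604 + 3136) - 10378) - 5461) = -9668*1/6045 + 49054/((sqrt(12740) - 10378) - 5461) = -9668/6045 + 49054/((14*sqrt(65) - 10378) - 5461) = -9668/6045 + 49054/((-10378 + 14*sqrt(65)) - 5461) = -9668/6045 + 49054/(-15839 + 14*sqrt(65))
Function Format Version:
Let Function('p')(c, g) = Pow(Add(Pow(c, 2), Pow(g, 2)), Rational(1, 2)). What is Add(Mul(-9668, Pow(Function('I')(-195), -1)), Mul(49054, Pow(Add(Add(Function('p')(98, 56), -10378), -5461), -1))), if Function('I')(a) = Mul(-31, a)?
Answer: Add(Rational(-7122087217678, 1516455839145), Mul(Rational(-686756, 250861181), Pow(65, Rational(1, 2)))) ≈ -4.7186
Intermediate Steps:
Add(Mul(-9668, Pow(Function('I')(-195), -1)), Mul(49054, Pow(Add(Add(Function('p')(98, 56), -10378), -5461), -1))) = Add(Mul(-9668, Pow(Mul(-31, -195), -1)), Mul(49054, Pow(Add(Add(Pow(Add(Pow(98, 2), Pow(56, 2)), Rational(1, 2)), -10378), -5461), -1))) = Add(Mul(-9668, Pow(6045, -1)), Mul(49054, Pow(Add(Add(Pow(Add(9604, 3136), Rational(1, 2)), -10378), -5461), -1))) = Add(Mul(-9668, Rational(1, 6045)), Mul(49054, Pow(Add(Add(Pow(12740, Rational(1, 2)), -10378), -5461), -1))) = Add(Rational(-9668, 6045), Mul(49054, Pow(Add(Add(Mul(14, Pow(65, Rational(1, 2))), -10378), -5461), -1))) = Add(Rational(-9668, 6045), Mul(49054, Pow(Add(Add(-10378, Mul(14, Pow(65, Rational(1, 2)))), -5461), -1))) = Add(Rational(-9668, 6045), Mul(49054, Pow(Add(-15839, Mul(14, Pow(65, Rational(1, 2)))), -1)))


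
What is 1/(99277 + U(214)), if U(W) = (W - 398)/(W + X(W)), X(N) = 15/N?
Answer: 45811/4547939271 ≈ 1.0073e-5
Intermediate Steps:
U(W) = (-398 + W)/(W + 15/W) (U(W) = (W - 398)/(W + 15/W) = (-398 + W)/(W + 15/W))
1/(99277 + U(214)) = 1/(99277 + 214*(-398 + 214)/(15 + 214**2)) = 1/(99277 + 214*(-184)/(15 + 45796)) = 1/(99277 + 214*(-184)/45811) = 1/(99277 + 214*(1/45811)*(-184)) = 1/(99277 - 39376/45811) = 1/(4547939271/45811) = 45811/4547939271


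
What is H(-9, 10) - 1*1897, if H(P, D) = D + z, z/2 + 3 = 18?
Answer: -1857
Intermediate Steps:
z = 30 (z = -6 + 2*18 = -6 + 36 = 30)
H(P, D) = 30 + D (H(P, D) = D + 30 = 30 + D)
H(-9, 10) - 1*1897 = (30 + 10) - 1*1897 = 40 - 1897 = -1857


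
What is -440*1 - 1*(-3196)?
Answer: 2756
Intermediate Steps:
-440*1 - 1*(-3196) = -440 + 3196 = 2756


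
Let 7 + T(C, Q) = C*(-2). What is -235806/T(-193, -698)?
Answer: -235806/379 ≈ -622.18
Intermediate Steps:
T(C, Q) = -7 - 2*C (T(C, Q) = -7 + C*(-2) = -7 - 2*C)
-235806/T(-193, -698) = -235806/(-7 - 2*(-193)) = -235806/(-7 + 386) = -235806/379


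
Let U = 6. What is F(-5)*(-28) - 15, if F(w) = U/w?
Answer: 93/5 ≈ 18.600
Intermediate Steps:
F(w) = 6/w
F(-5)*(-28) - 15 = (6/(-5))*(-28) - 15 = (6*(-⅕))*(-28) - 15 = -6/5*(-28) - 15 = 168/5 - 15 = 93/5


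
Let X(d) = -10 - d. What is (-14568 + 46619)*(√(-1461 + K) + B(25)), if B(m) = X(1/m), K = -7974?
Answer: -8044801/25 + 32051*I*√9435 ≈ -3.2179e+5 + 3.1132e+6*I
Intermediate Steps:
B(m) = -10 - 1/m
(-14568 + 46619)*(√(-1461 + K) + B(25)) = (-14568 + 46619)*(√(-1461 - 7974) + (-10 - 1/25)) = 32051*(√(-9435) + (-10 - 1*1/25)) = 32051*(I*√9435 + (-10 - 1/25)) = 32051*(I*√9435 - 251/25) = 32051*(-251/25 + I*√9435) = -8044801/25 + 32051*I*√9435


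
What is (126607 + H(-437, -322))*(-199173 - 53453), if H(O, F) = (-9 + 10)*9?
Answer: -31986493616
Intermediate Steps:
H(O, F) = 9 (H(O, F) = 1*9 = 9)
(126607 + H(-437, -322))*(-199173 - 53453) = (126607 + 9)*(-199173 - 53453) = 126616*(-252626) = -31986493616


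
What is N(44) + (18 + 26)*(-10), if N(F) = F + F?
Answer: -352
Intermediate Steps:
N(F) = 2*F
N(44) + (18 + 26)*(-10) = 2*44 + (18 + 26)*(-10) = 88 + 44*(-10) = 88 - 440 = -352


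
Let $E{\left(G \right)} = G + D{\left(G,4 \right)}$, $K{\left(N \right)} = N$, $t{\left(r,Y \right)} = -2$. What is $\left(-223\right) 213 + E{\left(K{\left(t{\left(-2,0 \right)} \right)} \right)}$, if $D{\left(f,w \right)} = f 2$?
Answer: $-47505$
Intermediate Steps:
$D{\left(f,w \right)} = 2 f$
$E{\left(G \right)} = 3 G$ ($E{\left(G \right)} = G + 2 G = 3 G$)
$\left(-223\right) 213 + E{\left(K{\left(t{\left(-2,0 \right)} \right)} \right)} = \left(-223\right) 213 + 3 \left(-2\right) = -47499 - 6 = -47505$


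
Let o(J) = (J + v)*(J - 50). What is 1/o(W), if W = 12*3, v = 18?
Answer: -1/756 ≈ -0.0013228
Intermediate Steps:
W = 36
o(J) = (-50 + J)*(18 + J) (o(J) = (J + 18)*(J - 50) = (18 + J)*(-50 + J) = (-50 + J)*(18 + J))
1/o(W) = 1/(-900 + 36² - 32*36) = 1/(-900 + 1296 - 1152) = 1/(-756) = -1/756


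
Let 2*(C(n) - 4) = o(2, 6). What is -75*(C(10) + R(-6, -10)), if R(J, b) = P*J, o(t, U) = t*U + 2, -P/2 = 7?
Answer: -7125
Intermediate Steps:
P = -14 (P = -2*7 = -14)
o(t, U) = 2 + U*t (o(t, U) = U*t + 2 = 2 + U*t)
C(n) = 11 (C(n) = 4 + (2 + 6*2)/2 = 4 + (2 + 12)/2 = 4 + (½)*14 = 4 + 7 = 11)
R(J, b) = -14*J
-75*(C(10) + R(-6, -10)) = -75*(11 - 14*(-6)) = -75*(11 + 84) = -75*95 = -7125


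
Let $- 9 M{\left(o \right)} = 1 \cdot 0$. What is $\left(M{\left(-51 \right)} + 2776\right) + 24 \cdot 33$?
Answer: $3568$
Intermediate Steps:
$M{\left(o \right)} = 0$ ($M{\left(o \right)} = - \frac{1 \cdot 0}{9} = \left(- \frac{1}{9}\right) 0 = 0$)
$\left(M{\left(-51 \right)} + 2776\right) + 24 \cdot 33 = \left(0 + 2776\right) + 24 \cdot 33 = 2776 + 792 = 3568$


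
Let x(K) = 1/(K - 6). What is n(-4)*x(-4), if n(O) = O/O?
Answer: -⅒ ≈ -0.10000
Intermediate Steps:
n(O) = 1
x(K) = 1/(-6 + K)
n(-4)*x(-4) = 1/(-6 - 4) = 1/(-10) = 1*(-⅒) = -⅒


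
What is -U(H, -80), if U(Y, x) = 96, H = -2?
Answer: -96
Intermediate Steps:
-U(H, -80) = -1*96 = -96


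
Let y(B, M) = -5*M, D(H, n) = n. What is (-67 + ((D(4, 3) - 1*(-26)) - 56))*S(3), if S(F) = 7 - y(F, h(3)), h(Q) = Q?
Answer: -2068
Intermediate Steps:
S(F) = 22 (S(F) = 7 - (-5)*3 = 7 - 1*(-15) = 7 + 15 = 22)
(-67 + ((D(4, 3) - 1*(-26)) - 56))*S(3) = (-67 + ((3 - 1*(-26)) - 56))*22 = (-67 + ((3 + 26) - 56))*22 = (-67 + (29 - 56))*22 = (-67 - 27)*22 = -94*22 = -2068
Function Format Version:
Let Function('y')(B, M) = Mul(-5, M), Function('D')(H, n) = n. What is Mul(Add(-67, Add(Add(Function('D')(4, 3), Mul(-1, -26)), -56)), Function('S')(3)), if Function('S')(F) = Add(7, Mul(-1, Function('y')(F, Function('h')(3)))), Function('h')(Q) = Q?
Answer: -2068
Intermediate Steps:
Function('S')(F) = 22 (Function('S')(F) = Add(7, Mul(-1, Mul(-5, 3))) = Add(7, Mul(-1, -15)) = Add(7, 15) = 22)
Mul(Add(-67, Add(Add(Function('D')(4, 3), Mul(-1, -26)), -56)), Function('S')(3)) = Mul(Add(-67, Add(Add(3, Mul(-1, -26)), -56)), 22) = Mul(Add(-67, Add(Add(3, 26), -56)), 22) = Mul(Add(-67, Add(29, -56)), 22) = Mul(Add(-67, -27), 22) = Mul(-94, 22) = -2068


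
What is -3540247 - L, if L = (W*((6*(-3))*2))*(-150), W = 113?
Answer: -4150447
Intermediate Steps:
L = 610200 (L = (113*((6*(-3))*2))*(-150) = (113*(-18*2))*(-150) = (113*(-36))*(-150) = -4068*(-150) = 610200)
-3540247 - L = -3540247 - 1*610200 = -3540247 - 610200 = -4150447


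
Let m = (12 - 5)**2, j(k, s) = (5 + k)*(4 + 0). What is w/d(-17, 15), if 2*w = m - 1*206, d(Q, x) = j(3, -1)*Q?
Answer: 157/1088 ≈ 0.14430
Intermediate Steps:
j(k, s) = 20 + 4*k (j(k, s) = (5 + k)*4 = 20 + 4*k)
m = 49 (m = 7**2 = 49)
d(Q, x) = 32*Q (d(Q, x) = (20 + 4*3)*Q = (20 + 12)*Q = 32*Q)
w = -157/2 (w = (49 - 1*206)/2 = (49 - 206)/2 = (1/2)*(-157) = -157/2 ≈ -78.500)
w/d(-17, 15) = -157/(2*(32*(-17))) = -157/2/(-544) = -157/2*(-1/544) = 157/1088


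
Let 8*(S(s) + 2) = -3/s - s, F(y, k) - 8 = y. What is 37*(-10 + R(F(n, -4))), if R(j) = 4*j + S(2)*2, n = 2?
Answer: 7437/8 ≈ 929.63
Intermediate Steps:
F(y, k) = 8 + y
S(s) = -2 - 3/(8*s) - s/8 (S(s) = -2 + (-3/s - s)/8 = -2 + (-s - 3/s)/8 = -2 + (-3/(8*s) - s/8) = -2 - 3/(8*s) - s/8)
R(j) = -39/8 + 4*j (R(j) = 4*j + ((⅛)*(-3 - 1*2*(16 + 2))/2)*2 = 4*j + ((⅛)*(½)*(-3 - 1*2*18))*2 = 4*j + ((⅛)*(½)*(-3 - 36))*2 = 4*j + ((⅛)*(½)*(-39))*2 = 4*j - 39/16*2 = 4*j - 39/8 = -39/8 + 4*j)
37*(-10 + R(F(n, -4))) = 37*(-10 + (-39/8 + 4*(8 + 2))) = 37*(-10 + (-39/8 + 4*10)) = 37*(-10 + (-39/8 + 40)) = 37*(-10 + 281/8) = 37*(201/8) = 7437/8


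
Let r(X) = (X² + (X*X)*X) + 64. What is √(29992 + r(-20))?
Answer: 2*√5614 ≈ 149.85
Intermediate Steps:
r(X) = 64 + X² + X³ (r(X) = (X² + X²*X) + 64 = (X² + X³) + 64 = 64 + X² + X³)
√(29992 + r(-20)) = √(29992 + (64 + (-20)² + (-20)³)) = √(29992 + (64 + 400 - 8000)) = √(29992 - 7536) = √22456 = 2*√5614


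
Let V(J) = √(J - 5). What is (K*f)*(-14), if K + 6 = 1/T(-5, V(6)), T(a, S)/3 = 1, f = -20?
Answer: -4760/3 ≈ -1586.7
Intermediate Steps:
V(J) = √(-5 + J)
T(a, S) = 3 (T(a, S) = 3*1 = 3)
K = -17/3 (K = -6 + 1/3 = -6 + ⅓ = -17/3 ≈ -5.6667)
(K*f)*(-14) = -17/3*(-20)*(-14) = (340/3)*(-14) = -4760/3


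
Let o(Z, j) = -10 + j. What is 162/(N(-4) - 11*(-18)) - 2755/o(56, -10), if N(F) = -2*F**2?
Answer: 46057/332 ≈ 138.73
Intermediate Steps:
162/(N(-4) - 11*(-18)) - 2755/o(56, -10) = 162/(-2*(-4)**2 - 11*(-18)) - 2755/(-10 - 10) = 162/(-2*16 + 198) - 2755/(-20) = 162/(-32 + 198) - 2755*(-1/20) = 162/166 + 551/4 = 162*(1/166) + 551/4 = 81/83 + 551/4 = 46057/332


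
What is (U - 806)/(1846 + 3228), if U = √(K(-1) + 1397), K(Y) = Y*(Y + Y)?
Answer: -403/2537 + √1399/5074 ≈ -0.15148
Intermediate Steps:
K(Y) = 2*Y² (K(Y) = Y*(2*Y) = 2*Y²)
U = √1399 (U = √(2*(-1)² + 1397) = √(2*1 + 1397) = √(2 + 1397) = √1399 ≈ 37.403)
(U - 806)/(1846 + 3228) = (√1399 - 806)/(1846 + 3228) = (-806 + √1399)/5074 = (-806 + √1399)*(1/5074) = -403/2537 + √1399/5074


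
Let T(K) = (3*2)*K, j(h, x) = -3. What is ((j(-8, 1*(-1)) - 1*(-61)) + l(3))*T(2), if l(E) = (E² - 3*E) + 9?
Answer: 804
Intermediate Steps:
T(K) = 6*K
l(E) = 9 + E² - 3*E
((j(-8, 1*(-1)) - 1*(-61)) + l(3))*T(2) = ((-3 - 1*(-61)) + (9 + 3² - 3*3))*(6*2) = ((-3 + 61) + (9 + 9 - 9))*12 = (58 + 9)*12 = 67*12 = 804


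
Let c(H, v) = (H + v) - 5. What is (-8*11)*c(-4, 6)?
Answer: 264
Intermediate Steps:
c(H, v) = -5 + H + v
(-8*11)*c(-4, 6) = (-8*11)*(-5 - 4 + 6) = -88*(-3) = 264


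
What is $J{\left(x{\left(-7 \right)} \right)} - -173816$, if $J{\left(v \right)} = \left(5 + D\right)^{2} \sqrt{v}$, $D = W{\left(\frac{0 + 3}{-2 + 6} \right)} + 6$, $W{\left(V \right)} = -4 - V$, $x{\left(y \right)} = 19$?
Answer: $173816 + \frac{625 \sqrt{19}}{16} \approx 1.7399 \cdot 10^{5}$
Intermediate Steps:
$D = \frac{5}{4}$ ($D = \left(-4 - \frac{0 + 3}{-2 + 6}\right) + 6 = \left(-4 - \frac{3}{4}\right) + 6 = - \frac{19}{4} + 6 = \frac{5}{4} \approx 1.25$)
$J{\left(v \right)} = \frac{625 \sqrt{v}}{16}$ ($J{\left(v \right)} = \left(5 + \frac{5}{4}\right)^{2} \sqrt{v} = \left(\frac{25}{4}\right)^{2} \sqrt{v} = \frac{625 \sqrt{v}}{16}$)
$J{\left(x{\left(-7 \right)} \right)} - -173816 = \frac{625 \sqrt{19}}{16} - -173816 = \frac{625 \sqrt{19}}{16} + 173816 = 173816 + \frac{625 \sqrt{19}}{16}$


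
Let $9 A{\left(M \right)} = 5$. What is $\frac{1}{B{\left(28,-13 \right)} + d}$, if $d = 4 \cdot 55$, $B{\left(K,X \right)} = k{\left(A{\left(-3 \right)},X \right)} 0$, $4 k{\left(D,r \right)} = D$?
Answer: $\frac{1}{220} \approx 0.0045455$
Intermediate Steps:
$A{\left(M \right)} = \frac{5}{9}$ ($A{\left(M \right)} = \frac{1}{9} \cdot 5 = \frac{5}{9}$)
$k{\left(D,r \right)} = \frac{D}{4}$
$B{\left(K,X \right)} = 0$ ($B{\left(K,X \right)} = \frac{1}{4} \cdot \frac{5}{9} \cdot 0 = \frac{5}{36} \cdot 0 = 0$)
$d = 220$
$\frac{1}{B{\left(28,-13 \right)} + d} = \frac{1}{0 + 220} = \frac{1}{220}$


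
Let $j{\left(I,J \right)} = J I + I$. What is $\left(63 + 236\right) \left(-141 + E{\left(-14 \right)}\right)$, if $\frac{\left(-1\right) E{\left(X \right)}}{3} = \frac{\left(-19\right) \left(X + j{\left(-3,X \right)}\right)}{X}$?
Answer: $- \frac{1016301}{14} \approx -72593.0$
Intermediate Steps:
$j{\left(I,J \right)} = I + I J$ ($j{\left(I,J \right)} = I J + I = I + I J$)
$E{\left(X \right)} = - \frac{3 \left(57 + 38 X\right)}{X}$ ($E{\left(X \right)} = - 3 \frac{\left(-19\right) \left(X - 3 \left(1 + X\right)\right)}{X} = - 3 \frac{\left(-19\right) \left(X - \left(3 + 3 X\right)\right)}{X} = - 3 \frac{\left(-19\right) \left(-3 - 2 X\right)}{X} = - 3 \frac{57 + 38 X}{X} = - \frac{3 \left(57 + 38 X\right)}{X}$)
$\left(63 + 236\right) \left(-141 + E{\left(-14 \right)}\right) = \left(63 + 236\right) \left(-141 - \left(114 + \frac{171}{-14}\right)\right) = 299 \left(-141 - \frac{1425}{14}\right) = 299 \left(- \frac{3399}{14}\right) = - \frac{1016301}{14}$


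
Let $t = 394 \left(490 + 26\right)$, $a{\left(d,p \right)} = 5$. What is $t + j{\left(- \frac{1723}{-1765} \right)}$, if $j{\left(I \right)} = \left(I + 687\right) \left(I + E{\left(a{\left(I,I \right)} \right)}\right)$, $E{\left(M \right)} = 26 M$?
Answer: $\frac{914045991494}{3115225} \approx 2.9341 \cdot 10^{5}$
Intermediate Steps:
$t = 203304$ ($t = 394 \cdot 516 = 203304$)
$j{\left(I \right)} = \left(130 + I\right) \left(687 + I\right)$ ($j{\left(I \right)} = \left(I + 687\right) \left(I + 26 \cdot 5\right) = \left(687 + I\right) \left(I + 130\right) = \left(687 + I\right) \left(130 + I\right) = \left(130 + I\right) \left(687 + I\right)$)
$t + j{\left(- \frac{1723}{-1765} \right)} = 203304 + \left(89310 + \left(- \frac{1723}{-1765}\right)^{2} + 817 \left(- \frac{1723}{-1765}\right)\right) = 203304 + \left(89310 + \left(\left(-1723\right) \left(- \frac{1}{1765}\right)\right)^{2} + 817 \left(\left(-1723\right) \left(- \frac{1}{1765}\right)\right)\right) = 203304 + \left(89310 + \left(\frac{1723}{1765}\right)^{2} + 817 \cdot \frac{1723}{1765}\right) = 203304 + \left(89310 + \frac{2968729}{3115225} + \frac{1407691}{1765}\right) = 203304 + \frac{280708288094}{3115225} = \frac{914045991494}{3115225}$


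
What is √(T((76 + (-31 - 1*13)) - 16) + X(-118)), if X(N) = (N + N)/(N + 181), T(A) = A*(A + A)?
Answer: 2*√56035/21 ≈ 22.544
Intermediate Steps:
T(A) = 2*A² (T(A) = A*(2*A) = 2*A²)
X(N) = 2*N/(181 + N) (X(N) = (2*N)/(181 + N) = 2*N/(181 + N))
√(T((76 + (-31 - 1*13)) - 16) + X(-118)) = √(2*((76 + (-31 - 1*13)) - 16)² + 2*(-118)/(181 - 118)) = √(2*((76 + (-31 - 13)) - 16)² + 2*(-118)/63) = √(2*((76 - 44) - 16)² + 2*(-118)*(1/63)) = √(2*(32 - 16)² - 236/63) = √(2*16² - 236/63) = √(2*256 - 236/63) = √(512 - 236/63) = √(32020/63) = 2*√56035/21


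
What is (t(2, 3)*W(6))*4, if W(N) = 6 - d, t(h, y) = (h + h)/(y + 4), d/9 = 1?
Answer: -48/7 ≈ -6.8571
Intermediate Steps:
d = 9 (d = 9*1 = 9)
t(h, y) = 2*h/(4 + y) (t(h, y) = (2*h)/(4 + y) = 2*h/(4 + y))
W(N) = -3 (W(N) = 6 - 1*9 = 6 - 9 = -3)
(t(2, 3)*W(6))*4 = ((2*2/(4 + 3))*(-3))*4 = ((2*2/7)*(-3))*4 = ((2*2*(⅐))*(-3))*4 = ((4/7)*(-3))*4 = -12/7*4 = -48/7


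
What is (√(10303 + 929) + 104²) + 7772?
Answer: 18588 + 12*√78 ≈ 18694.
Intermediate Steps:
(√(10303 + 929) + 104²) + 7772 = (√11232 + 10816) + 7772 = (12*√78 + 10816) + 7772 = (10816 + 12*√78) + 7772 = 18588 + 12*√78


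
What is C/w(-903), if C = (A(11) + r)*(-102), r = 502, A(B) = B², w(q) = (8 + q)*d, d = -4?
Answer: -31773/1790 ≈ -17.750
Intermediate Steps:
w(q) = -32 - 4*q (w(q) = (8 + q)*(-4) = -32 - 4*q)
C = -63546 (C = (11² + 502)*(-102) = (121 + 502)*(-102) = 623*(-102) = -63546)
C/w(-903) = -63546/(-32 - 4*(-903)) = -63546/(-32 + 3612) = -63546/3580 = -63546*1/3580 = -31773/1790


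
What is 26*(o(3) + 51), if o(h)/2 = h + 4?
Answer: 1690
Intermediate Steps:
o(h) = 8 + 2*h (o(h) = 2*(h + 4) = 2*(4 + h) = 8 + 2*h)
26*(o(3) + 51) = 26*((8 + 2*3) + 51) = 26*((8 + 6) + 51) = 26*(14 + 51) = 26*65 = 1690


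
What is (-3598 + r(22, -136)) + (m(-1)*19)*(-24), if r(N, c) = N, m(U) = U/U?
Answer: -4032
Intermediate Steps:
m(U) = 1
(-3598 + r(22, -136)) + (m(-1)*19)*(-24) = (-3598 + 22) + (1*19)*(-24) = -3576 + 19*(-24) = -3576 - 456 = -4032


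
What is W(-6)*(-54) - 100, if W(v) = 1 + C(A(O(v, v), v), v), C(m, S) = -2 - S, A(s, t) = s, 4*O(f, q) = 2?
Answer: -370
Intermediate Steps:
O(f, q) = 1/2 (O(f, q) = (1/4)*2 = 1/2)
W(v) = -1 - v (W(v) = 1 + (-2 - v) = -1 - v)
W(-6)*(-54) - 100 = (-1 - 1*(-6))*(-54) - 100 = (-1 + 6)*(-54) - 100 = 5*(-54) - 100 = -270 - 100 = -370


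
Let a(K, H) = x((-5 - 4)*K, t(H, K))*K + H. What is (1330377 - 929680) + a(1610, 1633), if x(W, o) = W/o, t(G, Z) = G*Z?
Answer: 28564800/71 ≈ 4.0232e+5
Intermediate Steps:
a(K, H) = H - 9*K/H (a(K, H) = (((-5 - 4)*K)/((H*K)))*K + H = ((-9*K)*(1/(H*K)))*K + H = (-9/H)*K + H = -9*K/H + H = H - 9*K/H)
(1330377 - 929680) + a(1610, 1633) = (1330377 - 929680) + (1633 - 9*1610/1633) = 400697 + (1633 - 9*1610*1/1633) = 400697 + (1633 - 630/71) = 400697 + 115313/71 = 28564800/71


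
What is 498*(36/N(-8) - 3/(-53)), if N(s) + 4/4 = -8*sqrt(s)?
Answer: -6806/1007 + 10624*I*sqrt(2)/19 ≈ -6.7587 + 790.77*I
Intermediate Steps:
N(s) = -1 - 8*sqrt(s)
498*(36/N(-8) - 3/(-53)) = 498*(36/(-1 - 16*I*sqrt(2)) - 3/(-53)) = 498*(36/(-1 - 16*I*sqrt(2)) - 3*(-1/53)) = 498*(36/(-1 - 16*I*sqrt(2)) + 3/53) = 498*(3/53 + 36/(-1 - 16*I*sqrt(2))) = 1494/53 + 17928/(-1 - 16*I*sqrt(2))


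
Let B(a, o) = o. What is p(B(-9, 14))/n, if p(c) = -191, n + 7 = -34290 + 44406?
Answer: -191/10109 ≈ -0.018894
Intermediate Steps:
n = 10109 (n = -7 + (-34290 + 44406) = -7 + 10116 = 10109)
p(B(-9, 14))/n = -191/10109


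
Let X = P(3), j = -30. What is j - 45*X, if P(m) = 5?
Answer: -255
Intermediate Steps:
X = 5
j - 45*X = -30 - 45*5 = -30 - 225 = -255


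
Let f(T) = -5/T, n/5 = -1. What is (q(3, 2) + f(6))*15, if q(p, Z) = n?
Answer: -175/2 ≈ -87.500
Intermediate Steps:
n = -5 (n = 5*(-1) = -5)
q(p, Z) = -5
(q(3, 2) + f(6))*15 = (-5 - 5/6)*15 = (-5 - 5*⅙)*15 = (-5 - ⅚)*15 = -35/6*15 = -175/2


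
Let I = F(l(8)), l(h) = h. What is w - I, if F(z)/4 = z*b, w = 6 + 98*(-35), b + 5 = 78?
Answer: -5760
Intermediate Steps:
b = 73 (b = -5 + 78 = 73)
w = -3424 (w = 6 - 3430 = -3424)
F(z) = 292*z (F(z) = 4*(z*73) = 4*(73*z) = 292*z)
I = 2336 (I = 292*8 = 2336)
w - I = -3424 - 1*2336 = -3424 - 2336 = -5760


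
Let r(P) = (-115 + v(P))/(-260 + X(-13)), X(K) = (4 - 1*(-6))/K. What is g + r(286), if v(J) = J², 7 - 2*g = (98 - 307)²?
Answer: -25029761/1130 ≈ -22150.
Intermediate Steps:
X(K) = 10/K (X(K) = (4 + 6)/K = 10/K)
g = -21837 (g = 7/2 - (98 - 307)²/2 = 7/2 - ½*(-209)² = 7/2 - ½*43681 = 7/2 - 43681/2 = -21837)
r(P) = 299/678 - 13*P²/3390 (r(P) = (-115 + P²)/(-260 + 10/(-13)) = (-115 + P²)/(-260 + 10*(-1/13)) = (-115 + P²)/(-260 - 10/13) = (-115 + P²)/(-3390/13) = (-115 + P²)*(-13/3390) = 299/678 - 13*P²/3390)
g + r(286) = -21837 + (299/678 - 13/3390*286²) = -21837 + (299/678 - 13/3390*81796) = -21837 + (299/678 - 531674/1695) = -21837 - 353951/1130 = -25029761/1130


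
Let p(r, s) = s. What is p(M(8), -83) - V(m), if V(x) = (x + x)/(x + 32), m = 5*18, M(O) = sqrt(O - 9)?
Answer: -5153/61 ≈ -84.475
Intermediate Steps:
M(O) = sqrt(-9 + O)
m = 90
V(x) = 2*x/(32 + x) (V(x) = (2*x)/(32 + x) = 2*x/(32 + x))
p(M(8), -83) - V(m) = -83 - 2*90/(32 + 90) = -83 - 2*90/122 = -83 - 1*90/61 = -83 - 90/61 = -5153/61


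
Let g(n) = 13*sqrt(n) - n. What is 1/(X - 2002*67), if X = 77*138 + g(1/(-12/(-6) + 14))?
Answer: -16/1976077 ≈ -8.0968e-6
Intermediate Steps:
g(n) = -n + 13*sqrt(n)
X = 170067/16 (X = 77*138 + (-1/(-12/(-6) + 14) + 13*sqrt(1/(-12/(-6) + 14))) = 10626 + (-1/(-12*(-1/6) + 14) + 13*sqrt(1/(-12*(-1/6) + 14))) = 10626 + (-1/(2 + 14) + 13*sqrt(1/(2 + 14))) = 10626 + (-1/16 + 13*sqrt(1/16)) = 10626 + (-1*1/16 + 13*sqrt(1/16)) = 10626 + (-1/16 + 13*(1/4)) = 10626 + (-1/16 + 13/4) = 10626 + 51/16 = 170067/16 ≈ 10629.)
1/(X - 2002*67) = 1/(170067/16 - 2002*67) = 1/(170067/16 - 134134) = 1/(-1976077/16) = -16/1976077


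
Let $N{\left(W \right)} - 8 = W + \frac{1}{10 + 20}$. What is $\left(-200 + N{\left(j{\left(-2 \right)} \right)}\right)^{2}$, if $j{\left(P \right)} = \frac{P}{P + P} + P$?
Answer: $\frac{8421604}{225} \approx 37429.0$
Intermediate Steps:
$j{\left(P \right)} = \frac{1}{2} + P$ ($j{\left(P \right)} = \frac{P}{2 P} + P = \frac{1}{2 P} P + P = \frac{1}{2} + P$)
$N{\left(W \right)} = \frac{241}{30} + W$ ($N{\left(W \right)} = 8 + \left(W + \frac{1}{10 + 20}\right) = 8 + \left(W + \frac{1}{30}\right) = 8 + \left(\frac{1}{30} + W\right) = \frac{241}{30} + W$)
$\left(-200 + N{\left(j{\left(-2 \right)} \right)}\right)^{2} = \left(-200 + \left(\frac{241}{30} + \left(\frac{1}{2} - 2\right)\right)\right)^{2} = \left(-200 + \left(\frac{241}{30} - \frac{3}{2}\right)\right)^{2} = \left(-200 + \frac{98}{15}\right)^{2} = \left(- \frac{2902}{15}\right)^{2} = \frac{8421604}{225}$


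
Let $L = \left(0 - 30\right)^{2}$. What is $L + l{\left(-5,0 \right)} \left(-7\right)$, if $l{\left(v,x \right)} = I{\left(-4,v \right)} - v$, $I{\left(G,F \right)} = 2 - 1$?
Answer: $858$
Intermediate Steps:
$I{\left(G,F \right)} = 1$ ($I{\left(G,F \right)} = 2 - 1 = 1$)
$l{\left(v,x \right)} = 1 - v$
$L = 900$ ($L = \left(0 - 30\right)^{2} = \left(-30\right)^{2} = 900$)
$L + l{\left(-5,0 \right)} \left(-7\right) = 900 + \left(1 - -5\right) \left(-7\right) = 900 + \left(1 + 5\right) \left(-7\right) = 900 + 6 \left(-7\right) = 900 - 42 = 858$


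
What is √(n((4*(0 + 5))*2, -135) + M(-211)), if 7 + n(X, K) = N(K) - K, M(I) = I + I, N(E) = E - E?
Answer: 7*I*√6 ≈ 17.146*I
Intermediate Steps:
N(E) = 0
M(I) = 2*I
n(X, K) = -7 - K (n(X, K) = -7 + (0 - K) = -7 - K)
√(n((4*(0 + 5))*2, -135) + M(-211)) = √((-7 - 1*(-135)) + 2*(-211)) = √((-7 + 135) - 422) = √(128 - 422) = √(-294) = 7*I*√6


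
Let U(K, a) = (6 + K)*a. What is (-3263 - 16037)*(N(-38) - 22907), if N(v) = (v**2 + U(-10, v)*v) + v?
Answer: 526446100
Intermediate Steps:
U(K, a) = a*(6 + K)
N(v) = v - 3*v**2 (N(v) = (v**2 + (v*(6 - 10))*v) + v = (v**2 + (v*(-4))*v) + v = (v**2 + (-4*v)*v) + v = (v**2 - 4*v**2) + v = -3*v**2 + v = v - 3*v**2)
(-3263 - 16037)*(N(-38) - 22907) = (-3263 - 16037)*(-38*(1 - 3*(-38)) - 22907) = -19300*(-38*(1 + 114) - 22907) = -19300*(-38*115 - 22907) = -19300*(-4370 - 22907) = -19300*(-27277) = 526446100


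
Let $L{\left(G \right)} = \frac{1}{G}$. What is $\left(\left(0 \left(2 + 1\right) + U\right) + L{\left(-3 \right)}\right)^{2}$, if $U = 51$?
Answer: $\frac{23104}{9} \approx 2567.1$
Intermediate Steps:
$\left(\left(0 \left(2 + 1\right) + U\right) + L{\left(-3 \right)}\right)^{2} = \left(\left(0 \left(2 + 1\right) + 51\right) + \frac{1}{-3}\right)^{2} = \left(\left(0 \cdot 3 + 51\right) - \frac{1}{3}\right)^{2} = \left(\left(0 + 51\right) - \frac{1}{3}\right)^{2} = \left(51 - \frac{1}{3}\right)^{2} = \left(\frac{152}{3}\right)^{2} = \frac{23104}{9}$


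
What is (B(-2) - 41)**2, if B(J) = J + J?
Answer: 2025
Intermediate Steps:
B(J) = 2*J
(B(-2) - 41)**2 = (2*(-2) - 41)**2 = (-4 - 41)**2 = (-45)**2 = 2025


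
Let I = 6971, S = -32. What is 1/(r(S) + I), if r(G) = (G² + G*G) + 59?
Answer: 1/9078 ≈ 0.00011016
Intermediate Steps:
r(G) = 59 + 2*G² (r(G) = (G² + G²) + 59 = 2*G² + 59 = 59 + 2*G²)
1/(r(S) + I) = 1/((59 + 2*(-32)²) + 6971) = 1/((59 + 2*1024) + 6971) = 1/((59 + 2048) + 6971) = 1/(2107 + 6971) = 1/9078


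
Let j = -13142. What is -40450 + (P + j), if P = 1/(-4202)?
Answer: -225193585/4202 ≈ -53592.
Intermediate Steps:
P = -1/4202 ≈ -0.00023798
-40450 + (P + j) = -40450 + (-1/4202 - 13142) = -40450 - 55222685/4202 = -225193585/4202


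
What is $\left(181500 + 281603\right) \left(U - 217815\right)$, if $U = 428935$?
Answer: $97770305360$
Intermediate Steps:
$\left(181500 + 281603\right) \left(U - 217815\right) = \left(181500 + 281603\right) \left(428935 - 217815\right) = 463103 \cdot 211120 = 97770305360$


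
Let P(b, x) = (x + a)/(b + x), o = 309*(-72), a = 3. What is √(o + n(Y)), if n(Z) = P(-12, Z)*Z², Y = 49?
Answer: 2*I*√6459497/37 ≈ 137.38*I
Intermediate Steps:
o = -22248
P(b, x) = (3 + x)/(b + x) (P(b, x) = (x + 3)/(b + x) = (3 + x)/(b + x))
n(Z) = Z²*(3 + Z)/(-12 + Z) (n(Z) = ((3 + Z)/(-12 + Z))*Z² = Z²*(3 + Z)/(-12 + Z))
√(o + n(Y)) = √(-22248 + 49²*(3 + 49)/(-12 + 49)) = √(-22248 + 2401*52/37) = √(-22248 + 2401*(1/37)*52) = √(-22248 + 124852/37) = √(-698324/37) = 2*I*√6459497/37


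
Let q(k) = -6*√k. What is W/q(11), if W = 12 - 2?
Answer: -5*√11/33 ≈ -0.50252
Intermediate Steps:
W = 10
W/q(11) = 10/((-6*√11)) = 10*(-√11/66) = -5*√11/33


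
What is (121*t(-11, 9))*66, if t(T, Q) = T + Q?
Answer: -15972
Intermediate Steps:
t(T, Q) = Q + T
(121*t(-11, 9))*66 = (121*(9 - 11))*66 = (121*(-2))*66 = -242*66 = -15972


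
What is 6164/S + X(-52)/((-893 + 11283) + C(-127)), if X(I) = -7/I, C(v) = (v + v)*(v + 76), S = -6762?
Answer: -162659963/178441536 ≈ -0.91156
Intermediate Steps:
C(v) = 2*v*(76 + v) (C(v) = (2*v)*(76 + v) = 2*v*(76 + v))
6164/S + X(-52)/((-893 + 11283) + C(-127)) = 6164/(-6762) + (-7/(-52))/((-893 + 11283) + 2*(-127)*(76 - 127)) = 6164*(-1/6762) + (-7*(-1/52))/(10390 + 2*(-127)*(-51)) = -134/147 + 7/(52*(10390 + 12954)) = -134/147 + (7/52)/23344 = -134/147 + (7/52)*(1/23344) = -134/147 + 7/1213888 = -162659963/178441536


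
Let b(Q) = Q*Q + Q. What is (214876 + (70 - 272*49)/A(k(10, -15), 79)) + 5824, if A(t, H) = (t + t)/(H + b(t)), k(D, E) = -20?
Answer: 7456711/20 ≈ 3.7284e+5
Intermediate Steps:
b(Q) = Q + Q**2 (b(Q) = Q**2 + Q = Q + Q**2)
A(t, H) = 2*t/(H + t*(1 + t)) (A(t, H) = (t + t)/(H + t*(1 + t)) = (2*t)/(H + t*(1 + t)) = 2*t/(H + t*(1 + t)))
(214876 + (70 - 272*49)/A(k(10, -15), 79)) + 5824 = (214876 + (70 - 272*49)/((2*(-20)/(79 - 20*(1 - 20))))) + 5824 = (214876 + (70 - 13328)/((2*(-20)/(79 - 20*(-19))))) + 5824 = (214876 - 13258/(2*(-20)/(79 + 380))) + 5824 = (214876 - 13258/(2*(-20)/459)) + 5824 = (214876 - 13258/(2*(-20)*(1/459))) + 5824 = (214876 - 13258/(-40/459)) + 5824 = (214876 - 13258*(-459/40)) + 5824 = (214876 + 3042711/20) + 5824 = 7340231/20 + 5824 = 7456711/20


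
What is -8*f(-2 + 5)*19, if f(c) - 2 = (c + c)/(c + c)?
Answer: -456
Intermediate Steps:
f(c) = 3 (f(c) = 2 + (c + c)/(c + c) = 2 + (2*c)/((2*c)) = 2 + (2*c)*(1/(2*c)) = 2 + 1 = 3)
-8*f(-2 + 5)*19 = -8*3*19 = -24*19 = -456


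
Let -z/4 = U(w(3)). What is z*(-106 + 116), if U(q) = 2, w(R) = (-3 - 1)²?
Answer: -80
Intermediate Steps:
w(R) = 16 (w(R) = (-4)² = 16)
z = -8 (z = -4*2 = -8)
z*(-106 + 116) = -8*(-106 + 116) = -8*10 = -80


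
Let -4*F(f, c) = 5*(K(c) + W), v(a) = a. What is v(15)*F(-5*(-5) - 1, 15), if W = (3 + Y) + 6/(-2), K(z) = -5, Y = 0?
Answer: 375/4 ≈ 93.750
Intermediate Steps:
W = 0 (W = (3 + 0) + 6/(-2) = 3 + 6*(-½) = 3 - 3 = 0)
F(f, c) = 25/4 (F(f, c) = -5*(-5 + 0)/4 = -5*(-5)/4 = -¼*(-25) = 25/4)
v(15)*F(-5*(-5) - 1, 15) = 15*(25/4) = 375/4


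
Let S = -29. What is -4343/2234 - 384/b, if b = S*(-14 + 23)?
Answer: -91889/194358 ≈ -0.47278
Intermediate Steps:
b = -261 (b = -29*(-14 + 23) = -29*9 = -261)
-4343/2234 - 384/b = -4343/2234 - 384/(-261) = -4343*1/2234 - 384*(-1/261) = -4343/2234 + 128/87 = -91889/194358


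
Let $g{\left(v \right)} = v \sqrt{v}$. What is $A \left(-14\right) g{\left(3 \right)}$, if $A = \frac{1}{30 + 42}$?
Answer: $- \frac{7 \sqrt{3}}{12} \approx -1.0104$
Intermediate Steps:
$g{\left(v \right)} = v^{\frac{3}{2}}$
$A = \frac{1}{72} \approx 0.013889$
$A \left(-14\right) g{\left(3 \right)} = \frac{1}{72} \left(-14\right) 3^{\frac{3}{2}} = - \frac{7 \cdot 3 \sqrt{3}}{36} = - \frac{7 \sqrt{3}}{12}$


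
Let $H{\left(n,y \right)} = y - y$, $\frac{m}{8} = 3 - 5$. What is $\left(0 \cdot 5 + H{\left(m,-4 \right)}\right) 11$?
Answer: $0$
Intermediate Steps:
$m = -16$ ($m = 8 \left(3 - 5\right) = 8 \left(-2\right) = -16$)
$H{\left(n,y \right)} = 0$
$\left(0 \cdot 5 + H{\left(m,-4 \right)}\right) 11 = \left(0 \cdot 5 + 0\right) 11 = \left(0 + 0\right) 11 = 0 \cdot 11 = 0$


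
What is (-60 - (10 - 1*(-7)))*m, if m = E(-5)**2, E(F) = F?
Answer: -1925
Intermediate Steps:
m = 25 (m = (-5)**2 = 25)
(-60 - (10 - 1*(-7)))*m = (-60 - (10 - 1*(-7)))*25 = (-60 - (10 + 7))*25 = (-60 - 1*17)*25 = (-60 - 17)*25 = -77*25 = -1925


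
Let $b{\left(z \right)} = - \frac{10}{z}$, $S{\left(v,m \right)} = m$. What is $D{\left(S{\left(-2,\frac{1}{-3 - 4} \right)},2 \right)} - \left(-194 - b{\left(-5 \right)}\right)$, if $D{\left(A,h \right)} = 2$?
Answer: $198$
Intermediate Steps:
$D{\left(S{\left(-2,\frac{1}{-3 - 4} \right)},2 \right)} - \left(-194 - b{\left(-5 \right)}\right) = 2 - \left(-194 - - \frac{10}{-5}\right) = 2 - \left(-194 - \left(-10\right) \left(- \frac{1}{5}\right)\right) = 2 - \left(-194 - 2\right) = 2 - -196 = 2 + 196 = 198$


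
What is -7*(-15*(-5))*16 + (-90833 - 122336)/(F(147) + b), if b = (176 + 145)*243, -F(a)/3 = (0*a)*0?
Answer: -655438369/78003 ≈ -8402.7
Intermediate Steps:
F(a) = 0 (F(a) = -3*0*a*0 = -0*0 = -3*0 = 0)
b = 78003 (b = 321*243 = 78003)
-7*(-15*(-5))*16 + (-90833 - 122336)/(F(147) + b) = -7*(-15*(-5))*16 + (-90833 - 122336)/(0 + 78003) = -525*16 - 213169/78003 = -7*1200 - 213169*1/78003 = -8400 - 213169/78003 = -655438369/78003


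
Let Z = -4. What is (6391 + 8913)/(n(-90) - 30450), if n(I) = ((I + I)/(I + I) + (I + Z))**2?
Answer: -15304/21801 ≈ -0.70199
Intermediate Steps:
n(I) = (-3 + I)**2 (n(I) = ((I + I)/(I + I) + (I - 4))**2 = ((2*I)/((2*I)) + (-4 + I))**2 = ((2*I)*(1/(2*I)) + (-4 + I))**2 = (1 + (-4 + I))**2 = (-3 + I)**2)
(6391 + 8913)/(n(-90) - 30450) = (6391 + 8913)/((-3 - 90)**2 - 30450) = 15304/((-93)**2 - 30450) = 15304/(8649 - 30450) = 15304/(-21801) = 15304*(-1/21801) = -15304/21801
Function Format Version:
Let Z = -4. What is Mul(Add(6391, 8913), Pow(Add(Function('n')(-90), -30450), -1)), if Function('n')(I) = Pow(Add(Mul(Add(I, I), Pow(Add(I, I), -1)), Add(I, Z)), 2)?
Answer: Rational(-15304, 21801) ≈ -0.70199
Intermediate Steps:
Function('n')(I) = Pow(Add(-3, I), 2) (Function('n')(I) = Pow(Add(Mul(Add(I, I), Pow(Add(I, I), -1)), Add(I, -4)), 2) = Pow(Add(Mul(Mul(2, I), Pow(Mul(2, I), -1)), Add(-4, I)), 2) = Pow(Add(Mul(Mul(2, I), Mul(Rational(1, 2), Pow(I, -1))), Add(-4, I)), 2) = Pow(Add(1, Add(-4, I)), 2) = Pow(Add(-3, I), 2))
Mul(Add(6391, 8913), Pow(Add(Function('n')(-90), -30450), -1)) = Mul(Add(6391, 8913), Pow(Add(Pow(Add(-3, -90), 2), -30450), -1)) = Mul(15304, Pow(Add(Pow(-93, 2), -30450), -1)) = Mul(15304, Pow(Add(8649, -30450), -1)) = Mul(15304, Pow(-21801, -1)) = Mul(15304, Rational(-1, 21801)) = Rational(-15304, 21801)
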